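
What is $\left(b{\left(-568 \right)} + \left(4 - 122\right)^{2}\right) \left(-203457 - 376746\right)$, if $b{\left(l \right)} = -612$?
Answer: $-7723662336$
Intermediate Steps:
$\left(b{\left(-568 \right)} + \left(4 - 122\right)^{2}\right) \left(-203457 - 376746\right) = \left(-612 + \left(4 - 122\right)^{2}\right) \left(-203457 - 376746\right) = \left(-612 + \left(-118\right)^{2}\right) \left(-580203\right) = \left(-612 + 13924\right) \left(-580203\right) = 13312 \left(-580203\right) = -7723662336$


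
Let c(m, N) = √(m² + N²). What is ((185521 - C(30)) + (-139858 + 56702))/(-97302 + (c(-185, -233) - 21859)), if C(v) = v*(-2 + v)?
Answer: -390252275/458040497 - 3275*√88514/458040497 ≈ -0.85413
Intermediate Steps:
c(m, N) = √(N² + m²)
((185521 - C(30)) + (-139858 + 56702))/(-97302 + (c(-185, -233) - 21859)) = ((185521 - 30*(-2 + 30)) + (-139858 + 56702))/(-97302 + (√((-233)² + (-185)²) - 21859)) = ((185521 - 30*28) - 83156)/(-97302 + (√(54289 + 34225) - 21859)) = ((185521 - 1*840) - 83156)/(-97302 + (√88514 - 21859)) = ((185521 - 840) - 83156)/(-97302 + (-21859 + √88514)) = (184681 - 83156)/(-119161 + √88514) = 101525/(-119161 + √88514)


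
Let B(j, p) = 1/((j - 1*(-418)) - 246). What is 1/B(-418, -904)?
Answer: -246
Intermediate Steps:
B(j, p) = 1/(172 + j) (B(j, p) = 1/((j + 418) - 246) = 1/((418 + j) - 246) = 1/(172 + j))
1/B(-418, -904) = 1/(1/(172 - 418)) = 1/(1/(-246)) = 1/(-1/246) = -246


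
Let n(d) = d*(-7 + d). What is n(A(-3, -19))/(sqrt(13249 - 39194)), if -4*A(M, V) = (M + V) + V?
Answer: -533*I*sqrt(25945)/415120 ≈ -0.20681*I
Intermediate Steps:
A(M, V) = -V/2 - M/4 (A(M, V) = -((M + V) + V)/4 = -(M + 2*V)/4 = -V/2 - M/4)
n(A(-3, -19))/(sqrt(13249 - 39194)) = ((-1/2*(-19) - 1/4*(-3))*(-7 + (-1/2*(-19) - 1/4*(-3))))/(sqrt(13249 - 39194)) = ((19/2 + 3/4)*(-7 + (19/2 + 3/4)))/(sqrt(-25945)) = (41*(-7 + 41/4)/4)/((I*sqrt(25945))) = ((41/4)*(13/4))*(-I*sqrt(25945)/25945) = 533*(-I*sqrt(25945)/25945)/16 = -533*I*sqrt(25945)/415120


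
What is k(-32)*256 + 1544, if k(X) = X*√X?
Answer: 1544 - 32768*I*√2 ≈ 1544.0 - 46341.0*I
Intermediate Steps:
k(X) = X^(3/2)
k(-32)*256 + 1544 = (-32)^(3/2)*256 + 1544 = -128*I*√2*256 + 1544 = -32768*I*√2 + 1544 = 1544 - 32768*I*√2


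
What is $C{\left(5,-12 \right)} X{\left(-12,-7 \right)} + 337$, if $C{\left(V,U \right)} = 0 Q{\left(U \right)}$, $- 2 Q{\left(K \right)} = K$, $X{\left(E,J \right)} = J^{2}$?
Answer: $337$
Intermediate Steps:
$Q{\left(K \right)} = - \frac{K}{2}$
$C{\left(V,U \right)} = 0$ ($C{\left(V,U \right)} = 0 \left(- \frac{U}{2}\right) = 0$)
$C{\left(5,-12 \right)} X{\left(-12,-7 \right)} + 337 = 0 \left(-7\right)^{2} + 337 = 0 \cdot 49 + 337 = 0 + 337 = 337$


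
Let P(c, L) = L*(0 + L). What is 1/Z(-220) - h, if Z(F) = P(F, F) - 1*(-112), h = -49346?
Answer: 2393873153/48512 ≈ 49346.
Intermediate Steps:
P(c, L) = L² (P(c, L) = L*L = L²)
Z(F) = 112 + F² (Z(F) = F² - 1*(-112) = F² + 112 = 112 + F²)
1/Z(-220) - h = 1/(112 + (-220)²) - 1*(-49346) = 1/(112 + 48400) + 49346 = 1/48512 + 49346 = 2393873153/48512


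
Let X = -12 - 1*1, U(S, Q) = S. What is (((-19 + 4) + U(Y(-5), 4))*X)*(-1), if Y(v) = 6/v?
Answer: -1053/5 ≈ -210.60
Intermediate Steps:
X = -13 (X = -12 - 1 = -13)
(((-19 + 4) + U(Y(-5), 4))*X)*(-1) = (((-19 + 4) + 6/(-5))*(-13))*(-1) = ((-15 + 6*(-⅕))*(-13))*(-1) = ((-15 - 6/5)*(-13))*(-1) = -81/5*(-13)*(-1) = (1053/5)*(-1) = -1053/5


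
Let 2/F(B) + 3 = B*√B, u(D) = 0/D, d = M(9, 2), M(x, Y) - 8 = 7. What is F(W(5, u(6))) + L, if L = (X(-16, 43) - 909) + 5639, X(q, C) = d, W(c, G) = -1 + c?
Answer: 23727/5 ≈ 4745.4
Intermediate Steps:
M(x, Y) = 15 (M(x, Y) = 8 + 7 = 15)
d = 15
u(D) = 0
F(B) = 2/(-3 + B^(3/2)) (F(B) = 2/(-3 + B*√B) = 2/(-3 + B^(3/2)))
X(q, C) = 15
L = 4745 (L = (15 - 909) + 5639 = -894 + 5639 = 4745)
F(W(5, u(6))) + L = 2/(-3 + (-1 + 5)^(3/2)) + 4745 = 2/(-3 + 4^(3/2)) + 4745 = 2/(-3 + 8) + 4745 = 2/5 + 4745 = 2*(⅕) + 4745 = ⅖ + 4745 = 23727/5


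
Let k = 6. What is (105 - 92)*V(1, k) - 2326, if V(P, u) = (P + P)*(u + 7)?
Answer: -1988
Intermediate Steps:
V(P, u) = 2*P*(7 + u) (V(P, u) = (2*P)*(7 + u) = 2*P*(7 + u))
(105 - 92)*V(1, k) - 2326 = (105 - 92)*(2*1*(7 + 6)) - 2326 = 13*(2*1*13) - 2326 = 13*26 - 2326 = 338 - 2326 = -1988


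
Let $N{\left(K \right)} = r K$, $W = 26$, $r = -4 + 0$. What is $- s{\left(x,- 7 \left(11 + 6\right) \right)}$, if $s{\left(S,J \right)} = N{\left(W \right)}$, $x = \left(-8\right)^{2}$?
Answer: $104$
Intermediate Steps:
$r = -4$
$N{\left(K \right)} = - 4 K$
$x = 64$
$s{\left(S,J \right)} = -104$ ($s{\left(S,J \right)} = \left(-4\right) 26 = -104$)
$- s{\left(x,- 7 \left(11 + 6\right) \right)} = \left(-1\right) \left(-104\right) = 104$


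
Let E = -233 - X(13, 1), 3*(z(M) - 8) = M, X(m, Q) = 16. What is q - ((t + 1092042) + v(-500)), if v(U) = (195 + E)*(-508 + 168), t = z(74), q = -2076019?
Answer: -9559361/3 ≈ -3.1865e+6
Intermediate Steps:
z(M) = 8 + M/3
E = -249 (E = -233 - 1*16 = -233 - 16 = -249)
t = 98/3 (t = 8 + (1/3)*74 = 8 + 74/3 = 98/3 ≈ 32.667)
v(U) = 18360 (v(U) = (195 - 249)*(-508 + 168) = -54*(-340) = 18360)
q - ((t + 1092042) + v(-500)) = -2076019 - ((98/3 + 1092042) + 18360) = -2076019 - (3276224/3 + 18360) = -2076019 - 1*3331304/3 = -2076019 - 3331304/3 = -9559361/3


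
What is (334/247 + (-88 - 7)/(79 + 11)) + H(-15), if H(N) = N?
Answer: -65371/4446 ≈ -14.703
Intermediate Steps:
(334/247 + (-88 - 7)/(79 + 11)) + H(-15) = (334/247 + (-88 - 7)/(79 + 11)) - 15 = (334*(1/247) - 95/90) - 15 = (334/247 - 95*1/90) - 15 = (334/247 - 19/18) - 15 = 1319/4446 - 15 = -65371/4446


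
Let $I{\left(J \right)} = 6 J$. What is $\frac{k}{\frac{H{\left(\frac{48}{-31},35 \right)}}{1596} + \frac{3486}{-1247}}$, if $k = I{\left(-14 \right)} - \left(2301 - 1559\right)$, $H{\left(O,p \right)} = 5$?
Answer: $\frac{1643915112}{5557421} \approx 295.81$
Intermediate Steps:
$k = -826$ ($k = 6 \left(-14\right) - \left(2301 - 1559\right) = -84 - 742 = -826$)
$\frac{k}{\frac{H{\left(\frac{48}{-31},35 \right)}}{1596} + \frac{3486}{-1247}} = - \frac{826}{\frac{5}{1596} + \frac{3486}{-1247}} = - \frac{826}{5 \cdot \frac{1}{1596} + 3486 \left(- \frac{1}{1247}\right)} = - \frac{826}{\frac{5}{1596} - \frac{3486}{1247}} = - \frac{826}{- \frac{5557421}{1990212}} = \left(-826\right) \left(- \frac{1990212}{5557421}\right) = \frac{1643915112}{5557421}$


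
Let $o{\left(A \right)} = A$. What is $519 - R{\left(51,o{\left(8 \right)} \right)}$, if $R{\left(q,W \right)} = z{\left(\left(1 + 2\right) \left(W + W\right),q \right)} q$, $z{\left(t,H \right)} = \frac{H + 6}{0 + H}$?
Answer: $462$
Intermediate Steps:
$z{\left(t,H \right)} = \frac{6 + H}{H}$
$R{\left(q,W \right)} = 6 + q$ ($R{\left(q,W \right)} = \frac{6 + q}{q} q = 6 + q$)
$519 - R{\left(51,o{\left(8 \right)} \right)} = 519 - \left(6 + 51\right) = 519 - 57 = 462$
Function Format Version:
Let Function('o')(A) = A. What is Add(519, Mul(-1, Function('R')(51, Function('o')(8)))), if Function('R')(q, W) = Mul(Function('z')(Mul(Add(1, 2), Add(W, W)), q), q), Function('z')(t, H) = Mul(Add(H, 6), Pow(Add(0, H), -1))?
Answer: 462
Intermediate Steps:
Function('z')(t, H) = Mul(Pow(H, -1), Add(6, H)) (Function('z')(t, H) = Mul(Add(6, H), Pow(H, -1)) = Mul(Pow(H, -1), Add(6, H)))
Function('R')(q, W) = Add(6, q) (Function('R')(q, W) = Mul(Mul(Pow(q, -1), Add(6, q)), q) = Add(6, q))
Add(519, Mul(-1, Function('R')(51, Function('o')(8)))) = Add(519, Mul(-1, Add(6, 51))) = Add(519, Mul(-1, 57)) = Add(519, -57) = 462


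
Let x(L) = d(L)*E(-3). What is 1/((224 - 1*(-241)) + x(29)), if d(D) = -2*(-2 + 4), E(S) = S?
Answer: 1/477 ≈ 0.0020964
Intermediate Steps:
d(D) = -4 (d(D) = -2*2 = -4)
x(L) = 12 (x(L) = -4*(-3) = 12)
1/((224 - 1*(-241)) + x(29)) = 1/((224 - 1*(-241)) + 12) = 1/((224 + 241) + 12) = 1/(465 + 12) = 1/477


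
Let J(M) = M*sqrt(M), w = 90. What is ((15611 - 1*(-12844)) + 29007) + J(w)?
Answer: 57462 + 270*sqrt(10) ≈ 58316.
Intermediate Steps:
J(M) = M**(3/2)
((15611 - 1*(-12844)) + 29007) + J(w) = ((15611 - 1*(-12844)) + 29007) + 90**(3/2) = ((15611 + 12844) + 29007) + 270*sqrt(10) = (28455 + 29007) + 270*sqrt(10) = 57462 + 270*sqrt(10)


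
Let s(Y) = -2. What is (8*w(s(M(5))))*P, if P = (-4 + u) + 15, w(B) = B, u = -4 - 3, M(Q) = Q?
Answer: -64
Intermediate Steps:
u = -7
P = 4 (P = (-4 - 7) + 15 = -11 + 15 = 4)
(8*w(s(M(5))))*P = (8*(-2))*4 = -16*4 = -64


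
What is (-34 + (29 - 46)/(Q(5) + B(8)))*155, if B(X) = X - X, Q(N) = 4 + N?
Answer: -50065/9 ≈ -5562.8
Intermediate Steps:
B(X) = 0
(-34 + (29 - 46)/(Q(5) + B(8)))*155 = (-34 + (29 - 46)/((4 + 5) + 0))*155 = (-34 - 17/(9 + 0))*155 = (-34 - 17/9)*155 = -323/9*155 = -50065/9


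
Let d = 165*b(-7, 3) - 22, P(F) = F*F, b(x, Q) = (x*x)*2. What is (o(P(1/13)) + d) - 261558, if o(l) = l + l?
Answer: -41474288/169 ≈ -2.4541e+5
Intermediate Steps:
b(x, Q) = 2*x**2 (b(x, Q) = x**2*2 = 2*x**2)
P(F) = F**2
o(l) = 2*l
d = 16148 (d = 165*(2*(-7)**2) - 22 = 165*(2*49) - 22 = 165*98 - 22 = 16170 - 22 = 16148)
(o(P(1/13)) + d) - 261558 = (2*(1/13)**2 + 16148) - 261558 = (2*(1/169) + 16148) - 261558 = (2/169 + 16148) - 261558 = 2729014/169 - 261558 = -41474288/169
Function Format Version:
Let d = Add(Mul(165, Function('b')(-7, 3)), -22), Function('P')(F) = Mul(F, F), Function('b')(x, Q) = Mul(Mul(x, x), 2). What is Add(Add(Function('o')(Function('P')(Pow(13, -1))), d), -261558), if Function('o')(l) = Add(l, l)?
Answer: Rational(-41474288, 169) ≈ -2.4541e+5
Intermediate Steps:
Function('b')(x, Q) = Mul(2, Pow(x, 2)) (Function('b')(x, Q) = Mul(Pow(x, 2), 2) = Mul(2, Pow(x, 2)))
Function('P')(F) = Pow(F, 2)
Function('o')(l) = Mul(2, l)
d = 16148 (d = Add(Mul(165, Mul(2, Pow(-7, 2))), -22) = Add(Mul(165, Mul(2, 49)), -22) = Add(Mul(165, 98), -22) = Add(16170, -22) = 16148)
Add(Add(Function('o')(Function('P')(Pow(13, -1))), d), -261558) = Add(Add(Mul(2, Pow(Pow(13, -1), 2)), 16148), -261558) = Add(Add(Mul(2, Pow(Rational(1, 13), 2)), 16148), -261558) = Add(Add(Mul(2, Rational(1, 169)), 16148), -261558) = Add(Add(Rational(2, 169), 16148), -261558) = Add(Rational(2729014, 169), -261558) = Rational(-41474288, 169)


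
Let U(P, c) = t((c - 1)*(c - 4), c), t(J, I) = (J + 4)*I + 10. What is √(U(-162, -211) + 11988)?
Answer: I*√9606226 ≈ 3099.4*I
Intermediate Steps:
t(J, I) = 10 + I*(4 + J) (t(J, I) = (4 + J)*I + 10 = I*(4 + J) + 10 = 10 + I*(4 + J))
U(P, c) = 10 + 4*c + c*(-1 + c)*(-4 + c) (U(P, c) = 10 + 4*c + c*((c - 1)*(c - 4)) = 10 + 4*c + c*((-1 + c)*(-4 + c)) = 10 + 4*c + c*(-1 + c)*(-4 + c))
√(U(-162, -211) + 11988) = √((10 + (-211)³ - 5*(-211)² + 8*(-211)) + 11988) = √((10 - 9393931 - 5*44521 - 1688) + 11988) = √((10 - 9393931 - 222605 - 1688) + 11988) = √(-9618214 + 11988) = √(-9606226) = I*√9606226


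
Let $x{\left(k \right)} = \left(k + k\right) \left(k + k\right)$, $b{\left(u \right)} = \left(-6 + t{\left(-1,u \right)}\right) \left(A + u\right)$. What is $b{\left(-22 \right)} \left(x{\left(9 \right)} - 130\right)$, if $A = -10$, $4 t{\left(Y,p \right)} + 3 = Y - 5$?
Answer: $51216$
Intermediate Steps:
$t{\left(Y,p \right)} = -2 + \frac{Y}{4}$ ($t{\left(Y,p \right)} = - \frac{3}{4} + \frac{Y - 5}{4} = - \frac{3}{4} + \frac{-5 + Y}{4} = - \frac{3}{4} + \left(- \frac{5}{4} + \frac{Y}{4}\right) = -2 + \frac{Y}{4}$)
$b{\left(u \right)} = \frac{165}{2} - \frac{33 u}{4}$ ($b{\left(u \right)} = \left(-6 + \left(-2 + \frac{1}{4} \left(-1\right)\right)\right) \left(-10 + u\right) = \left(-6 - \frac{9}{4}\right) \left(-10 + u\right) = - \frac{33 \left(-10 + u\right)}{4} = \frac{165}{2} - \frac{33 u}{4}$)
$x{\left(k \right)} = 4 k^{2}$ ($x{\left(k \right)} = 2 k 2 k = 4 k^{2}$)
$b{\left(-22 \right)} \left(x{\left(9 \right)} - 130\right) = \left(\frac{165}{2} - - \frac{363}{2}\right) \left(4 \cdot 9^{2} - 130\right) = \left(\frac{165}{2} + \frac{363}{2}\right) \left(4 \cdot 81 - 130\right) = 264 \left(324 - 130\right) = 264 \cdot 194 = 51216$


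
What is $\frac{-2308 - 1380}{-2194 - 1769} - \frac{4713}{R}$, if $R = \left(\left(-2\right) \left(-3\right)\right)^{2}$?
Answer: $- \frac{2060539}{15852} \approx -129.99$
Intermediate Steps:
$R = 36$ ($R = 6^{2} = 36$)
$\frac{-2308 - 1380}{-2194 - 1769} - \frac{4713}{R} = \frac{-2308 - 1380}{-2194 - 1769} - \frac{4713}{36} = - \frac{3688}{-3963} - 4713 \cdot \frac{1}{36} = \left(-3688\right) \left(- \frac{1}{3963}\right) - \frac{1571}{12} = \frac{3688}{3963} - \frac{1571}{12} = - \frac{2060539}{15852}$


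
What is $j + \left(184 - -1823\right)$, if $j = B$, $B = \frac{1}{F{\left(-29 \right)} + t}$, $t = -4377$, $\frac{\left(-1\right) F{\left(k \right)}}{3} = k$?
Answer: $\frac{8610029}{4290} \approx 2007.0$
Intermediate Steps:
$F{\left(k \right)} = - 3 k$
$B = - \frac{1}{4290}$ ($B = \frac{1}{\left(-3\right) \left(-29\right) - 4377} = \frac{1}{87 - 4377} = \frac{1}{-4290} = - \frac{1}{4290} \approx -0.0002331$)
$j = - \frac{1}{4290} \approx -0.0002331$
$j + \left(184 - -1823\right) = - \frac{1}{4290} + \left(184 - -1823\right) = - \frac{1}{4290} + \left(184 + 1823\right) = - \frac{1}{4290} + 2007 = \frac{8610029}{4290}$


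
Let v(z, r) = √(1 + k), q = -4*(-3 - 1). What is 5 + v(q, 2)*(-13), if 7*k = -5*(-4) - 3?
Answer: 5 - 26*√42/7 ≈ -19.071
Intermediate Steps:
q = 16 (q = -4*(-4) = 16)
k = 17/7 (k = (-5*(-4) - 3)/7 = (20 - 3)/7 = (⅐)*17 = 17/7 ≈ 2.4286)
v(z, r) = 2*√42/7 (v(z, r) = √(1 + 17/7) = √(24/7) = 2*√42/7)
5 + v(q, 2)*(-13) = 5 + (2*√42/7)*(-13) = 5 - 26*√42/7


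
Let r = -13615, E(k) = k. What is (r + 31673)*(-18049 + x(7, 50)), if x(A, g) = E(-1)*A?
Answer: -326055248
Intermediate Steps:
x(A, g) = -A
(r + 31673)*(-18049 + x(7, 50)) = (-13615 + 31673)*(-18049 - 1*7) = 18058*(-18049 - 7) = 18058*(-18056) = -326055248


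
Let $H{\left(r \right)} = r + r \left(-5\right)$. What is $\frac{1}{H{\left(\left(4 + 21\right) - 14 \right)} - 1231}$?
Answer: $- \frac{1}{1275} \approx -0.00078431$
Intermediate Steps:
$H{\left(r \right)} = - 4 r$ ($H{\left(r \right)} = r - 5 r = - 4 r$)
$\frac{1}{H{\left(\left(4 + 21\right) - 14 \right)} - 1231} = \frac{1}{- 4 \left(\left(4 + 21\right) - 14\right) - 1231} = \frac{1}{- 4 \left(25 - 14\right) - 1231} = \frac{1}{\left(-4\right) 11 - 1231} = \frac{1}{-44 - 1231} = \frac{1}{-1275} = - \frac{1}{1275}$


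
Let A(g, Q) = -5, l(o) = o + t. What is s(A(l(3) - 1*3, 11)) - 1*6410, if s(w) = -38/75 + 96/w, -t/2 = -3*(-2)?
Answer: -482228/75 ≈ -6429.7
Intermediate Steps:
t = -12 (t = -(-6)*(-2) = -2*6 = -12)
l(o) = -12 + o (l(o) = o - 12 = -12 + o)
s(w) = -38/75 + 96/w (s(w) = -38*1/75 + 96/w = -38/75 + 96/w)
s(A(l(3) - 1*3, 11)) - 1*6410 = (-38/75 + 96/(-5)) - 1*6410 = (-38/75 + 96*(-⅕)) - 6410 = (-38/75 - 96/5) - 6410 = -1478/75 - 6410 = -482228/75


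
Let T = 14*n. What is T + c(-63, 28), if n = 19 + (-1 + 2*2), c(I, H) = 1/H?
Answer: 8625/28 ≈ 308.04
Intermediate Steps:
n = 22 (n = 19 + (-1 + 4) = 19 + 3 = 22)
T = 308 (T = 14*22 = 308)
T + c(-63, 28) = 308 + 1/28 = 8625/28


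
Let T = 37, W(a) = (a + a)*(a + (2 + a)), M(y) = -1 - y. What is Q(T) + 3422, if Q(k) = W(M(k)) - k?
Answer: 9009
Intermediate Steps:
W(a) = 2*a*(2 + 2*a) (W(a) = (2*a)*(2 + 2*a) = 2*a*(2 + 2*a))
Q(k) = -k - 4*k*(-1 - k) (Q(k) = 4*(-1 - k)*(1 + (-1 - k)) - k = 4*(-1 - k)*(-k) - k = -4*k*(-1 - k) - k = -k - 4*k*(-1 - k))
Q(T) + 3422 = 37*(3 + 4*37) + 3422 = 37*(3 + 148) + 3422 = 37*151 + 3422 = 5587 + 3422 = 9009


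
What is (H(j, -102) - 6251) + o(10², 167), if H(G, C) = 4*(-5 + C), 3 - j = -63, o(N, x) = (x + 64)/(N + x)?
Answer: -594354/89 ≈ -6678.1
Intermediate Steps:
o(N, x) = (64 + x)/(N + x)
j = 66 (j = 3 - 1*(-63) = 3 + 63 = 66)
H(G, C) = -20 + 4*C
(H(j, -102) - 6251) + o(10², 167) = ((-20 + 4*(-102)) - 6251) + (64 + 167)/(10² + 167) = ((-20 - 408) - 6251) + 231/(100 + 167) = (-428 - 6251) + 231/267 = -6679 + (1/267)*231 = -6679 + 77/89 = -594354/89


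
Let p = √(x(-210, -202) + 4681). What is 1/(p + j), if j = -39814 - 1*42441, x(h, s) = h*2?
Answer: -82255/6765880764 - √4261/6765880764 ≈ -1.2167e-5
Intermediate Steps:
x(h, s) = 2*h
p = √4261 (p = √(2*(-210) + 4681) = √(-420 + 4681) = √4261 ≈ 65.276)
j = -82255 (j = -39814 - 42441 = -82255)
1/(p + j) = 1/(√4261 - 82255) = 1/(-82255 + √4261)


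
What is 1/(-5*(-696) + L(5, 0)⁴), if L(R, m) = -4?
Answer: 1/3736 ≈ 0.00026767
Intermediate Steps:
1/(-5*(-696) + L(5, 0)⁴) = 1/(-5*(-696) + (-4)⁴) = 1/(3480 + 256) = 1/3736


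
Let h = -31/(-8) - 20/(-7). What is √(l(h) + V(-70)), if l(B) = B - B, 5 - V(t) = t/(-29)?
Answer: 5*√87/29 ≈ 1.6082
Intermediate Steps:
V(t) = 5 + t/29 (V(t) = 5 - t/(-29) = 5 - t*(-1)/29 = 5 - (-1)*t/29 = 5 + t/29)
h = 377/56 (h = -31*(-⅛) - 20*(-⅐) = 31/8 + 20/7 = 377/56 ≈ 6.7321)
l(B) = 0
√(l(h) + V(-70)) = √(0 + (5 + (1/29)*(-70))) = √(0 + (5 - 70/29)) = √(0 + 75/29) = √(75/29) = 5*√87/29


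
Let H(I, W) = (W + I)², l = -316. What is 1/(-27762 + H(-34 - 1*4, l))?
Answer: 1/97554 ≈ 1.0251e-5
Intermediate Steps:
H(I, W) = (I + W)²
1/(-27762 + H(-34 - 1*4, l)) = 1/(-27762 + ((-34 - 1*4) - 316)²) = 1/(-27762 + ((-34 - 4) - 316)²) = 1/(-27762 + (-38 - 316)²) = 1/(-27762 + (-354)²) = 1/(-27762 + 125316) = 1/97554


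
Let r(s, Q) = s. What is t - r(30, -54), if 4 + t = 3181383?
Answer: 3181349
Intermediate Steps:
t = 3181379 (t = -4 + 3181383 = 3181379)
t - r(30, -54) = 3181379 - 1*30 = 3181379 - 30 = 3181349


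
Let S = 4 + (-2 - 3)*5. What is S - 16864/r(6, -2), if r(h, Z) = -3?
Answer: 16801/3 ≈ 5600.3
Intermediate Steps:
S = -21 (S = 4 - 5*5 = 4 - 25 = -21)
S - 16864/r(6, -2) = -21 - 16864/(-3) = -21 - 16864*(-1)/3 = -21 - 136*(-124/3) = -21 + 16864/3 = 16801/3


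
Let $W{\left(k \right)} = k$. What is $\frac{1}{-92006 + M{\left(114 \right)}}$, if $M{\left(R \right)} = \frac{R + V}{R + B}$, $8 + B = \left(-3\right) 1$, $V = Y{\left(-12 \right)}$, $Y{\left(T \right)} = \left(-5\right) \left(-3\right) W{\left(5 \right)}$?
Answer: $- \frac{103}{9476429} \approx -1.0869 \cdot 10^{-5}$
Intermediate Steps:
$Y{\left(T \right)} = 75$ ($Y{\left(T \right)} = \left(-5\right) \left(-3\right) 5 = 15 \cdot 5 = 75$)
$V = 75$
$B = -11$ ($B = -8 - 3 = -11$)
$M{\left(R \right)} = \frac{75 + R}{-11 + R}$ ($M{\left(R \right)} = \frac{R + 75}{R - 11} = \frac{75 + R}{-11 + R}$)
$\frac{1}{-92006 + M{\left(114 \right)}} = \frac{1}{-92006 + \frac{75 + 114}{-11 + 114}} = \frac{1}{-92006 + \frac{1}{103} \cdot 189} = \frac{1}{-92006 + \frac{189}{103}} = \frac{1}{- \frac{9476429}{103}} = - \frac{103}{9476429}$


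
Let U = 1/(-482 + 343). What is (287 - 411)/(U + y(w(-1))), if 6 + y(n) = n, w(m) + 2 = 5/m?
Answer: 4309/452 ≈ 9.5332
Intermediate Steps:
w(m) = -2 + 5/m
y(n) = -6 + n
U = -1/139 (U = 1/(-139) = -1/139 ≈ -0.0071942)
(287 - 411)/(U + y(w(-1))) = (287 - 411)/(-1/139 + (-6 + (-2 + 5/(-1)))) = -124/(-1/139 + (-6 + (-2 + 5*(-1)))) = -124/(-1/139 + (-6 + (-2 - 5))) = -124/(-1/139 + (-6 - 7)) = -124/(-1/139 - 13) = -124/(-1808/139) = -124*(-139/1808) = 4309/452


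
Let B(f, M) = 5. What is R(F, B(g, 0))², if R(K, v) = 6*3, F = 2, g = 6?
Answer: 324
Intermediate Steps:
R(K, v) = 18
R(F, B(g, 0))² = 18² = 324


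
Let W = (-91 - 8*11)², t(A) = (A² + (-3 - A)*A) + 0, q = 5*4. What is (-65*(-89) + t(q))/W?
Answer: 5725/32041 ≈ 0.17868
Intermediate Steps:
q = 20
t(A) = A² + A*(-3 - A) (t(A) = (A² + A*(-3 - A)) + 0 = A² + A*(-3 - A))
W = 32041 (W = (-91 - 88)² = (-179)² = 32041)
(-65*(-89) + t(q))/W = (-65*(-89) - 3*20)/32041 = (5785 - 60)*(1/32041) = 5725*(1/32041) = 5725/32041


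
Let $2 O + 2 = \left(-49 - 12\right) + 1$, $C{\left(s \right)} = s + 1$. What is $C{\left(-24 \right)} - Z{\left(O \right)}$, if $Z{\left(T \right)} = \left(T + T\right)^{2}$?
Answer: $-3867$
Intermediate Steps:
$C{\left(s \right)} = 1 + s$
$O = -31$ ($O = -1 + \frac{\left(-49 - 12\right) + 1}{2} = -1 + \frac{-61 + 1}{2} = -1 + \frac{1}{2} \left(-60\right) = -1 - 30 = -31$)
$Z{\left(T \right)} = 4 T^{2}$ ($Z{\left(T \right)} = \left(2 T\right)^{2} = 4 T^{2}$)
$C{\left(-24 \right)} - Z{\left(O \right)} = \left(1 - 24\right) - 4 \left(-31\right)^{2} = -23 - 4 \cdot 961 = -23 - 3844 = -3867$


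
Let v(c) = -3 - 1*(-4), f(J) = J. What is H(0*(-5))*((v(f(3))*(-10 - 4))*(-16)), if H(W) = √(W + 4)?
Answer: 448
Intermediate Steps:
v(c) = 1 (v(c) = -3 + 4 = 1)
H(W) = √(4 + W)
H(0*(-5))*((v(f(3))*(-10 - 4))*(-16)) = √(4 + 0*(-5))*((1*(-10 - 4))*(-16)) = √(4 + 0)*((1*(-14))*(-16)) = √4*(-14*(-16)) = 2*224 = 448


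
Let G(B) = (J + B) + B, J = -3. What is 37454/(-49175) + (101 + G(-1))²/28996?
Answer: -158204846/356469575 ≈ -0.44381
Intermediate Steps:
G(B) = -3 + 2*B (G(B) = (-3 + B) + B = -3 + 2*B)
37454/(-49175) + (101 + G(-1))²/28996 = 37454/(-49175) + (101 + (-3 + 2*(-1)))²/28996 = 37454*(-1/49175) + (101 + (-3 - 2))²*(1/28996) = -37454/49175 + (101 - 5)²*(1/28996) = -37454/49175 + 96²*(1/28996) = -37454/49175 + 9216*(1/28996) = -37454/49175 + 2304/7249 = -158204846/356469575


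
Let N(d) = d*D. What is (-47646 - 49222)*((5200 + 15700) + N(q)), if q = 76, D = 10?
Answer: -2098160880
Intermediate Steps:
N(d) = 10*d (N(d) = d*10 = 10*d)
(-47646 - 49222)*((5200 + 15700) + N(q)) = (-47646 - 49222)*((5200 + 15700) + 10*76) = -96868*(20900 + 760) = -96868*21660 = -2098160880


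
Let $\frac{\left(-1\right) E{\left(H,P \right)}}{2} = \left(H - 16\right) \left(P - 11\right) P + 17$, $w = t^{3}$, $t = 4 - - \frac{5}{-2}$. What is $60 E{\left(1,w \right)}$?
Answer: $- \frac{386895}{8} \approx -48362.0$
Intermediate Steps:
$t = \frac{3}{2}$ ($t = 4 - \left(-5\right) \left(- \frac{1}{2}\right) = 4 - \frac{5}{2} = \frac{3}{2} \approx 1.5$)
$w = \frac{27}{8}$ ($w = \left(\frac{3}{2}\right)^{3} = \frac{27}{8} \approx 3.375$)
$E{\left(H,P \right)} = -34 - 2 P \left(-16 + H\right) \left(-11 + P\right)$ ($E{\left(H,P \right)} = - 2 \left(\left(H - 16\right) \left(P - 11\right) P + 17\right) = - 2 \left(\left(-16 + H\right) \left(-11 + P\right) P + 17\right) = - 2 \left(P \left(-16 + H\right) \left(-11 + P\right) + 17\right) = - 2 \left(17 + P \left(-16 + H\right) \left(-11 + P\right)\right) = -34 - 2 P \left(-16 + H\right) \left(-11 + P\right)$)
$60 E{\left(1,w \right)} = 60 \left(-34 - 1188 + 32 \left(\frac{27}{8}\right)^{2} - 2 \left(\frac{27}{8}\right)^{2} + 22 \cdot 1 \cdot \frac{27}{8}\right) = 60 \left(-34 - 1188 + 32 \cdot \frac{729}{64} - 2 \cdot \frac{729}{64} + \frac{297}{4}\right) = 60 \left(-34 - 1188 + \frac{729}{2} - \frac{729}{32} + \frac{297}{4}\right) = 60 \left(- \frac{25793}{32}\right) = - \frac{386895}{8}$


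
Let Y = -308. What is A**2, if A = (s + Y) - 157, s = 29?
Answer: 190096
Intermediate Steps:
A = -436 (A = (29 - 308) - 157 = -279 - 157 = -436)
A**2 = (-436)**2 = 190096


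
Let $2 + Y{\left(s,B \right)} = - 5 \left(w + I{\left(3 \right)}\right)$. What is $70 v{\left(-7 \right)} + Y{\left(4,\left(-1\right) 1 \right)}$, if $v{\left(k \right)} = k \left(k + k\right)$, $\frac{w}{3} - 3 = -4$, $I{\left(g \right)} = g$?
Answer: $6858$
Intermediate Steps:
$w = -3$ ($w = 9 + 3 \left(-4\right) = 9 - 12 = -3$)
$v{\left(k \right)} = 2 k^{2}$ ($v{\left(k \right)} = k 2 k = 2 k^{2}$)
$Y{\left(s,B \right)} = -2$ ($Y{\left(s,B \right)} = -2 - 5 \left(-3 + 3\right) = -2 - 0 = -2 + 0 = -2$)
$70 v{\left(-7 \right)} + Y{\left(4,\left(-1\right) 1 \right)} = 70 \cdot 2 \left(-7\right)^{2} - 2 = 70 \cdot 2 \cdot 49 - 2 = 70 \cdot 98 - 2 = 6860 - 2 = 6858$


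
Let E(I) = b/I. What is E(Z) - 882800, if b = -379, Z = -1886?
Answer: -1664960421/1886 ≈ -8.8280e+5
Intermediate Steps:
E(I) = -379/I
E(Z) - 882800 = -379/(-1886) - 882800 = -379*(-1/1886) - 882800 = 379/1886 - 882800 = -1664960421/1886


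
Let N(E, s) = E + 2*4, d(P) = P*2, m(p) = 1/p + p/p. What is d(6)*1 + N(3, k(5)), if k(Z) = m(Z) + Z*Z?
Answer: 23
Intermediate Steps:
m(p) = 1 + 1/p (m(p) = 1/p + 1 = 1 + 1/p)
d(P) = 2*P
k(Z) = Z² + (1 + Z)/Z (k(Z) = (1 + Z)/Z + Z*Z = (1 + Z)/Z + Z² = Z² + (1 + Z)/Z)
N(E, s) = 8 + E (N(E, s) = E + 8 = 8 + E)
d(6)*1 + N(3, k(5)) = (2*6)*1 + (8 + 3) = 12*1 + 11 = 12 + 11 = 23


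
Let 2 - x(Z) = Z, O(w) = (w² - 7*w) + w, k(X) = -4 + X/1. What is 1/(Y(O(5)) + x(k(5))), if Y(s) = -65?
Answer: -1/64 ≈ -0.015625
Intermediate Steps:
k(X) = -4 + X (k(X) = -4 + X*1 = -4 + X)
O(w) = w² - 6*w
x(Z) = 2 - Z
1/(Y(O(5)) + x(k(5))) = 1/(-65 + (2 - (-4 + 5))) = 1/(-65 + (2 - 1*1)) = 1/(-65 + (2 - 1)) = 1/(-65 + 1) = 1/(-64) = -1/64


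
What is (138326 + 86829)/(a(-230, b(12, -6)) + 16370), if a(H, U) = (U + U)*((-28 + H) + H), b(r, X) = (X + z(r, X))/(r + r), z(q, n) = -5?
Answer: 675465/50452 ≈ 13.388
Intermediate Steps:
b(r, X) = (-5 + X)/(2*r) (b(r, X) = (X - 5)/(r + r) = (-5 + X)/((2*r)) = (-5 + X)*(1/(2*r)) = (-5 + X)/(2*r))
a(H, U) = 2*U*(-28 + 2*H) (a(H, U) = (2*U)*(-28 + 2*H) = 2*U*(-28 + 2*H))
(138326 + 86829)/(a(-230, b(12, -6)) + 16370) = (138326 + 86829)/(4*((½)*(-5 - 6)/12)*(-14 - 230) + 16370) = 225155/(4*((½)*(1/12)*(-11))*(-244) + 16370) = 225155/(4*(-11/24)*(-244) + 16370) = 225155/(1342/3 + 16370) = 225155/(50452/3) = 225155*(3/50452) = 675465/50452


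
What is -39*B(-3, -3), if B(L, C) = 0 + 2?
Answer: -78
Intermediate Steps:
B(L, C) = 2
-39*B(-3, -3) = -39*2 = -78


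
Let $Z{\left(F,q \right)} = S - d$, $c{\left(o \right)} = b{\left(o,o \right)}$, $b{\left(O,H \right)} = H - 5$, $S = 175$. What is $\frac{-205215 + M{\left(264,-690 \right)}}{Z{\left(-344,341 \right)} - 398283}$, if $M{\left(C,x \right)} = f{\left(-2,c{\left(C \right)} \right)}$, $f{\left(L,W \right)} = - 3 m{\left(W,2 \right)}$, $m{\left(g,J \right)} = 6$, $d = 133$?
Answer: $\frac{68411}{132747} \approx 0.51535$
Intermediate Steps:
$b{\left(O,H \right)} = -5 + H$
$c{\left(o \right)} = -5 + o$
$f{\left(L,W \right)} = -18$ ($f{\left(L,W \right)} = \left(-3\right) 6 = -18$)
$M{\left(C,x \right)} = -18$
$Z{\left(F,q \right)} = 42$ ($Z{\left(F,q \right)} = 175 - 133 = 42$)
$\frac{-205215 + M{\left(264,-690 \right)}}{Z{\left(-344,341 \right)} - 398283} = \frac{-205215 - 18}{42 - 398283} = - \frac{205233}{-398241} = \left(-205233\right) \left(- \frac{1}{398241}\right) = \frac{68411}{132747}$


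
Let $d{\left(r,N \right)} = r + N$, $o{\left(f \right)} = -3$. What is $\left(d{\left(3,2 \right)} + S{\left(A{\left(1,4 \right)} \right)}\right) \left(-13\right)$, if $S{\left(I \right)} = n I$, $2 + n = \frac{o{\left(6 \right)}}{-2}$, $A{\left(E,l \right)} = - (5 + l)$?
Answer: $- \frac{247}{2} \approx -123.5$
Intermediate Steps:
$d{\left(r,N \right)} = N + r$
$A{\left(E,l \right)} = -5 - l$
$n = - \frac{1}{2}$ ($n = -2 - \frac{3}{-2} = -2 - - \frac{3}{2} = -2 + \frac{3}{2} = - \frac{1}{2} \approx -0.5$)
$S{\left(I \right)} = - \frac{I}{2}$
$\left(d{\left(3,2 \right)} + S{\left(A{\left(1,4 \right)} \right)}\right) \left(-13\right) = \left(\left(2 + 3\right) - \frac{-5 - 4}{2}\right) \left(-13\right) = \left(5 - \frac{-5 - 4}{2}\right) \left(-13\right) = \left(5 - - \frac{9}{2}\right) \left(-13\right) = \left(5 + \frac{9}{2}\right) \left(-13\right) = \frac{19}{2} \left(-13\right) = - \frac{247}{2}$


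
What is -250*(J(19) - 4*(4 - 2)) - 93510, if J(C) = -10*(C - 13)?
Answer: -76510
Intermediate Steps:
J(C) = 130 - 10*C (J(C) = -10*(-13 + C) = 130 - 10*C)
-250*(J(19) - 4*(4 - 2)) - 93510 = -250*((130 - 10*19) - 4*(4 - 2)) - 93510 = -250*((130 - 190) - 4*2) - 93510 = -250*(-60 - 8) - 93510 = -250*(-68) - 93510 = 17000 - 93510 = -76510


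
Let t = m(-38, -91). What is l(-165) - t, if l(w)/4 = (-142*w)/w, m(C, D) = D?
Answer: -477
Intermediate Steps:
t = -91
l(w) = -568 (l(w) = 4*((-142*w)/w) = 4*(-142) = -568)
l(-165) - t = -568 - 1*(-91) = -568 + 91 = -477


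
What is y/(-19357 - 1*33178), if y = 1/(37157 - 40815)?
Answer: 1/192173030 ≈ 5.2036e-9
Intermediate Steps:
y = -1/3658 (y = 1/(-3658) = -1/3658 ≈ -0.00027337)
y/(-19357 - 1*33178) = -1/(3658*(-19357 - 1*33178)) = -1/(3658*(-19357 - 33178)) = -1/3658/(-52535) = -1/3658*(-1/52535) = 1/192173030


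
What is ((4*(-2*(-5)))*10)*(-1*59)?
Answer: -23600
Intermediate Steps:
((4*(-2*(-5)))*10)*(-1*59) = ((4*10)*10)*(-59) = (40*10)*(-59) = 400*(-59) = -23600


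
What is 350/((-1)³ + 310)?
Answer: 350/309 ≈ 1.1327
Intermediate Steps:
350/((-1)³ + 310) = 350/(-1 + 310) = 350/309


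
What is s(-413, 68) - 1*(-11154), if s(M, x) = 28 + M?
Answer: 10769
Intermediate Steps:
s(-413, 68) - 1*(-11154) = (28 - 413) - 1*(-11154) = -385 + 11154 = 10769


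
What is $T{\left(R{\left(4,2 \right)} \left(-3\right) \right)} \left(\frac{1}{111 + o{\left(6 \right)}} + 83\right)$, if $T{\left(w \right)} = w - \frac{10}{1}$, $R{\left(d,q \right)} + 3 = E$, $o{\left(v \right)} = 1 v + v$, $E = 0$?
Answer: $- \frac{10210}{123} \approx -83.008$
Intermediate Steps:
$o{\left(v \right)} = 2 v$ ($o{\left(v \right)} = v + v = 2 v$)
$R{\left(d,q \right)} = -3$ ($R{\left(d,q \right)} = -3 + 0 = -3$)
$T{\left(w \right)} = -10 + w$ ($T{\left(w \right)} = w - 10 = -10 + w$)
$T{\left(R{\left(4,2 \right)} \left(-3\right) \right)} \left(\frac{1}{111 + o{\left(6 \right)}} + 83\right) = \left(-10 - -9\right) \left(\frac{1}{111 + 2 \cdot 6} + 83\right) = \left(-10 + 9\right) \left(\frac{1}{111 + 12} + 83\right) = - (\frac{1}{123} + 83) = \left(-1\right) \frac{10210}{123} = - \frac{10210}{123}$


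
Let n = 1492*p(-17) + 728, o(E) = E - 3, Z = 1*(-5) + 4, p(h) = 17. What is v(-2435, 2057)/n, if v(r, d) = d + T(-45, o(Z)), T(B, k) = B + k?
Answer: 502/6523 ≈ 0.076958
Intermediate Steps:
Z = -1 (Z = -5 + 4 = -1)
o(E) = -3 + E
v(r, d) = -49 + d (v(r, d) = d + (-45 + (-3 - 1)) = d + (-45 - 4) = d - 49 = -49 + d)
n = 26092 (n = 1492*17 + 728 = 25364 + 728 = 26092)
v(-2435, 2057)/n = (-49 + 2057)/26092 = 2008*(1/26092) = 502/6523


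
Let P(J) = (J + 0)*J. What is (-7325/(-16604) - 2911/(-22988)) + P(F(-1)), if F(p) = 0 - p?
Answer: 5342983/3407971 ≈ 1.5678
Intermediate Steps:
F(p) = -p
P(J) = J**2 (P(J) = J*J = J**2)
(-7325/(-16604) - 2911/(-22988)) + P(F(-1)) = (-7325/(-16604) - 2911/(-22988)) + (-1*(-1))**2 = (-7325*(-1/16604) - 2911*(-1/22988)) + 1**2 = (7325/16604 + 2911/22988) + 1 = 1935012/3407971 + 1 = 5342983/3407971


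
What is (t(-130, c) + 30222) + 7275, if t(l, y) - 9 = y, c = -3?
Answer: 37503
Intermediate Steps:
t(l, y) = 9 + y
(t(-130, c) + 30222) + 7275 = ((9 - 3) + 30222) + 7275 = (6 + 30222) + 7275 = 30228 + 7275 = 37503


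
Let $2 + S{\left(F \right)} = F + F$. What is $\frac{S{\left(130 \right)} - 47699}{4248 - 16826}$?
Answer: $\frac{47441}{12578} \approx 3.7717$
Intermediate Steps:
$S{\left(F \right)} = -2 + 2 F$ ($S{\left(F \right)} = -2 + \left(F + F\right) = -2 + 2 F$)
$\frac{S{\left(130 \right)} - 47699}{4248 - 16826} = \frac{\left(-2 + 2 \cdot 130\right) - 47699}{4248 - 16826} = \frac{\left(-2 + 260\right) - 47699}{-12578} = \left(258 - 47699\right) \left(- \frac{1}{12578}\right) = \left(-47441\right) \left(- \frac{1}{12578}\right) = \frac{47441}{12578}$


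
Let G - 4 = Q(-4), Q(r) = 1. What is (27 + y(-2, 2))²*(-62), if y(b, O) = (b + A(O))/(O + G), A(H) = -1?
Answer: -2144952/49 ≈ -43775.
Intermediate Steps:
G = 5 (G = 4 + 1 = 5)
y(b, O) = (-1 + b)/(5 + O) (y(b, O) = (b - 1)/(O + 5) = (-1 + b)/(5 + O))
(27 + y(-2, 2))²*(-62) = (27 + (-1 - 2)/(5 + 2))²*(-62) = (27 - 3/7)²*(-62) = (186/7)²*(-62) = (34596/49)*(-62) = -2144952/49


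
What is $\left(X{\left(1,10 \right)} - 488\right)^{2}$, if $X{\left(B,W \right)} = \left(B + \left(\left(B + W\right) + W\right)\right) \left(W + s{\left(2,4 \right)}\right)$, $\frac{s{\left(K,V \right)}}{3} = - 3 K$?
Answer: $440896$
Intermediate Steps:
$s{\left(K,V \right)} = - 9 K$ ($s{\left(K,V \right)} = 3 \left(- 3 K\right) = - 9 K$)
$X{\left(B,W \right)} = \left(-18 + W\right) \left(2 B + 2 W\right)$ ($X{\left(B,W \right)} = \left(B + \left(\left(B + W\right) + W\right)\right) \left(W - 18\right) = \left(B + \left(B + 2 W\right)\right) \left(W - 18\right) = \left(2 B + 2 W\right) \left(-18 + W\right) = \left(-18 + W\right) \left(2 B + 2 W\right)$)
$\left(X{\left(1,10 \right)} - 488\right)^{2} = \left(\left(\left(-36\right) 1 - 360 + 2 \cdot 10^{2} + 2 \cdot 1 \cdot 10\right) - 488\right)^{2} = \left(\left(-36 - 360 + 2 \cdot 100 + 20\right) - 488\right)^{2} = \left(\left(-36 - 360 + 200 + 20\right) - 488\right)^{2} = \left(-176 - 488\right)^{2} = \left(-664\right)^{2} = 440896$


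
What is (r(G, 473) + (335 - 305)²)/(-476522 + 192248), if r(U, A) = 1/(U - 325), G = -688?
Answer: -911699/287969562 ≈ -0.0031660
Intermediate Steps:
r(U, A) = 1/(-325 + U)
(r(G, 473) + (335 - 305)²)/(-476522 + 192248) = (1/(-325 - 688) + (335 - 305)²)/(-476522 + 192248) = (1/(-1013) + 30²)/(-284274) = (-1/1013 + 900)*(-1/284274) = (911699/1013)*(-1/284274) = -911699/287969562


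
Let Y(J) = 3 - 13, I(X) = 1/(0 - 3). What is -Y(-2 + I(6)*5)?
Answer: 10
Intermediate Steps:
I(X) = -⅓ (I(X) = 1/(-3) = -⅓)
Y(J) = -10
-Y(-2 + I(6)*5) = -1*(-10) = 10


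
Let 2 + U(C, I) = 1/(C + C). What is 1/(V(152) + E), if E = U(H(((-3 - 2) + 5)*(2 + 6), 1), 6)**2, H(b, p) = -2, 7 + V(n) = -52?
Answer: -16/863 ≈ -0.018540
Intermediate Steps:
V(n) = -59 (V(n) = -7 - 52 = -59)
U(C, I) = -2 + 1/(2*C) (U(C, I) = -2 + 1/(C + C) = -2 + 1/(2*C))
E = 81/16 (E = (-2 + (1/2)/(-2))**2 = (-2 + (1/2)*(-1/2))**2 = (-2 - 1/4)**2 = (-9/4)**2 = 81/16 ≈ 5.0625)
1/(V(152) + E) = 1/(-59 + 81/16) = 1/(-863/16) = -16/863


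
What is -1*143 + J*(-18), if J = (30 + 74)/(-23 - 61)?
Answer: -845/7 ≈ -120.71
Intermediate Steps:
J = -26/21 (J = 104/(-84) = 104*(-1/84) = -26/21 ≈ -1.2381)
-1*143 + J*(-18) = -1*143 - 26/21*(-18) = -143 + 156/7 = -845/7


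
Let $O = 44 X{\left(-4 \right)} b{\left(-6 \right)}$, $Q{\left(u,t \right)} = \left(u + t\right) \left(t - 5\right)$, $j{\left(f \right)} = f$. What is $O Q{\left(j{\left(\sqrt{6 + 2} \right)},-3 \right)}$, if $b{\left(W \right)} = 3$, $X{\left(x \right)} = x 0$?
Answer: $0$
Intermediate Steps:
$X{\left(x \right)} = 0$
$Q{\left(u,t \right)} = \left(-5 + t\right) \left(t + u\right)$ ($Q{\left(u,t \right)} = \left(t + u\right) \left(-5 + t\right) = \left(-5 + t\right) \left(t + u\right)$)
$O = 0$ ($O = 44 \cdot 0 \cdot 3 = 0 \cdot 3 = 0$)
$O Q{\left(j{\left(\sqrt{6 + 2} \right)},-3 \right)} = 0 \left(\left(-3\right)^{2} - -15 - 5 \sqrt{6 + 2} - 3 \sqrt{6 + 2}\right) = 0 \left(9 + 15 - 5 \sqrt{8} - 3 \sqrt{8}\right) = 0 \left(9 + 15 - 5 \cdot 2 \sqrt{2} - 3 \cdot 2 \sqrt{2}\right) = 0 \left(9 + 15 - 10 \sqrt{2} - 6 \sqrt{2}\right) = 0 \left(24 - 16 \sqrt{2}\right) = 0$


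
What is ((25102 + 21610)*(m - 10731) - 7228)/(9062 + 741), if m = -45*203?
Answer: -927987820/9803 ≈ -94664.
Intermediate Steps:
m = -9135
((25102 + 21610)*(m - 10731) - 7228)/(9062 + 741) = ((25102 + 21610)*(-9135 - 10731) - 7228)/(9062 + 741) = (46712*(-19866) - 7228)/9803 = (-927980592 - 7228)*(1/9803) = -927987820*1/9803 = -927987820/9803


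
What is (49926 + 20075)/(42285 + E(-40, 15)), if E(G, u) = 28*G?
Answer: 70001/41165 ≈ 1.7005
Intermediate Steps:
(49926 + 20075)/(42285 + E(-40, 15)) = (49926 + 20075)/(42285 + 28*(-40)) = 70001/(42285 - 1120) = 70001/41165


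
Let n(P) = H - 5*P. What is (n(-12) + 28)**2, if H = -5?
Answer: 6889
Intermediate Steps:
n(P) = -5 - 5*P
(n(-12) + 28)**2 = ((-5 - 5*(-12)) + 28)**2 = ((-5 + 60) + 28)**2 = (55 + 28)**2 = 83**2 = 6889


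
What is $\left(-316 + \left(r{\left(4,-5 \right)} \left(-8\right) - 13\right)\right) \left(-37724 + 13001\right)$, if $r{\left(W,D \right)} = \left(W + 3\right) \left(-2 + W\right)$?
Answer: $10902843$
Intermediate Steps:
$r{\left(W,D \right)} = \left(-2 + W\right) \left(3 + W\right)$ ($r{\left(W,D \right)} = \left(3 + W\right) \left(-2 + W\right) = \left(-2 + W\right) \left(3 + W\right)$)
$\left(-316 + \left(r{\left(4,-5 \right)} \left(-8\right) - 13\right)\right) \left(-37724 + 13001\right) = \left(-316 + \left(\left(-6 + 4 + 4^{2}\right) \left(-8\right) - 13\right)\right) \left(-37724 + 13001\right) = \left(-316 + \left(\left(-6 + 4 + 16\right) \left(-8\right) - 13\right)\right) \left(-24723\right) = \left(-316 + \left(14 \left(-8\right) - 13\right)\right) \left(-24723\right) = \left(-316 - 125\right) \left(-24723\right) = \left(-441\right) \left(-24723\right) = 10902843$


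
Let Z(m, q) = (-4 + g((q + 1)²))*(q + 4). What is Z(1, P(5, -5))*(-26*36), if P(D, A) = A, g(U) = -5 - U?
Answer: -23400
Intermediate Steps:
Z(m, q) = (-9 - (1 + q)²)*(4 + q) (Z(m, q) = (-4 + (-5 - (q + 1)²))*(q + 4) = (-4 + (-5 - (1 + q)²))*(4 + q) = (-9 - (1 + q)²)*(4 + q))
Z(1, P(5, -5))*(-26*36) = (-40 - 1*(-5)³ - 18*(-5) - 6*(-5)²)*(-26*36) = (-40 - 1*(-125) + 90 - 6*25)*(-936) = (-40 + 125 + 90 - 150)*(-936) = 25*(-936) = -23400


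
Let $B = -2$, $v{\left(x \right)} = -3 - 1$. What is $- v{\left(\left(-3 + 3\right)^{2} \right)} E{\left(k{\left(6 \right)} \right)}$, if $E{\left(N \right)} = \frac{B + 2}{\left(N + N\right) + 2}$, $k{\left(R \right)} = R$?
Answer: $0$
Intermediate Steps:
$v{\left(x \right)} = -4$ ($v{\left(x \right)} = -3 - 1 = -4$)
$E{\left(N \right)} = 0$ ($E{\left(N \right)} = \frac{-2 + 2}{\left(N + N\right) + 2} = \frac{0}{2 N + 2} = \frac{0}{2 + 2 N} = 0$)
$- v{\left(\left(-3 + 3\right)^{2} \right)} E{\left(k{\left(6 \right)} \right)} = - \left(-4\right) 0 = \left(-1\right) 0 = 0$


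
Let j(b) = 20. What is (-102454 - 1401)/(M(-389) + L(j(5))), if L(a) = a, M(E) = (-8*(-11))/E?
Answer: -40399595/7692 ≈ -5252.2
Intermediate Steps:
M(E) = 88/E
(-102454 - 1401)/(M(-389) + L(j(5))) = (-102454 - 1401)/(88/(-389) + 20) = -103855/(88*(-1/389) + 20) = -103855/(-88/389 + 20) = -103855/7692/389 = -103855*389/7692 = -40399595/7692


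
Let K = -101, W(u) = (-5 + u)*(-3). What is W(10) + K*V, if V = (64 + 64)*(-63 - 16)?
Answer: 1021297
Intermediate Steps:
W(u) = 15 - 3*u
V = -10112 (V = 128*(-79) = -10112)
W(10) + K*V = (15 - 3*10) - 101*(-10112) = (15 - 30) + 1021312 = -15 + 1021312 = 1021297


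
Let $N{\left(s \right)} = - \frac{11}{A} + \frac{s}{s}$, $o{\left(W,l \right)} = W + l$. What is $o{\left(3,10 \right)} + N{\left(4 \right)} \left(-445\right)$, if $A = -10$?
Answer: $- \frac{1843}{2} \approx -921.5$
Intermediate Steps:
$N{\left(s \right)} = \frac{21}{10}$ ($N{\left(s \right)} = - \frac{11}{-10} + \frac{s}{s} = \left(-11\right) \left(- \frac{1}{10}\right) + 1 = \frac{11}{10} + 1 = \frac{21}{10}$)
$o{\left(3,10 \right)} + N{\left(4 \right)} \left(-445\right) = \left(3 + 10\right) + \frac{21}{10} \left(-445\right) = 13 - \frac{1869}{2} = - \frac{1843}{2}$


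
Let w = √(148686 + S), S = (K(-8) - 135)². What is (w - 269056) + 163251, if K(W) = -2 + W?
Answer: -105805 + √169711 ≈ -1.0539e+5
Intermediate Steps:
S = 21025 (S = ((-2 - 8) - 135)² = (-10 - 135)² = (-145)² = 21025)
w = √169711 (w = √(148686 + 21025) = √169711 ≈ 411.96)
(w - 269056) + 163251 = (√169711 - 269056) + 163251 = (-269056 + √169711) + 163251 = -105805 + √169711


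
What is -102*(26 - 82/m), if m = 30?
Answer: -11866/5 ≈ -2373.2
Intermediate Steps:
-102*(26 - 82/m) = -102*(26 - 82/30) = -102*(26 - 82*1/30) = -102*(26 - 41/15) = -102*349/15 = -11866/5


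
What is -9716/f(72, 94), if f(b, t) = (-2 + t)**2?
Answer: -2429/2116 ≈ -1.1479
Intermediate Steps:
-9716/f(72, 94) = -9716/(-2 + 94)**2 = -9716/(92**2) = -9716/8464 = -9716*1/8464 = -2429/2116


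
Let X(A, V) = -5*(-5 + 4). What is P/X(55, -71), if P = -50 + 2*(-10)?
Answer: -14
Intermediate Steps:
X(A, V) = 5 (X(A, V) = -5*(-1) = 5)
P = -70 (P = -50 - 20 = -70)
P/X(55, -71) = -70/5 = -70*⅕ = -14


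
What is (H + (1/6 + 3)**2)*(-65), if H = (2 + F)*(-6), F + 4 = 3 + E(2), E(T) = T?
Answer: 18655/36 ≈ 518.19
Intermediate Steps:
F = 1 (F = -4 + (3 + 2) = -4 + 5 = 1)
H = -18 (H = (2 + 1)*(-6) = 3*(-6) = -18)
(H + (1/6 + 3)**2)*(-65) = (-18 + (1/6 + 3)**2)*(-65) = (-18 + (19/6)**2)*(-65) = (-18 + 361/36)*(-65) = -287/36*(-65) = 18655/36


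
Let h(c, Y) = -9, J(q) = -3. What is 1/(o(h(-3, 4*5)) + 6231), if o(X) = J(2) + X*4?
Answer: 1/6192 ≈ 0.00016150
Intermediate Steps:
o(X) = -3 + 4*X (o(X) = -3 + X*4 = -3 + 4*X)
1/(o(h(-3, 4*5)) + 6231) = 1/((-3 + 4*(-9)) + 6231) = 1/((-3 - 36) + 6231) = 1/(-39 + 6231) = 1/6192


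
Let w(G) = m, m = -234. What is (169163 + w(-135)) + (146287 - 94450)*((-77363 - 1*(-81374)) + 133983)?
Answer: 7153363907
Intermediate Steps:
w(G) = -234
(169163 + w(-135)) + (146287 - 94450)*((-77363 - 1*(-81374)) + 133983) = (169163 - 234) + (146287 - 94450)*((-77363 - 1*(-81374)) + 133983) = 168929 + 51837*((-77363 + 81374) + 133983) = 168929 + 51837*(4011 + 133983) = 168929 + 51837*137994 = 168929 + 7153194978 = 7153363907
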